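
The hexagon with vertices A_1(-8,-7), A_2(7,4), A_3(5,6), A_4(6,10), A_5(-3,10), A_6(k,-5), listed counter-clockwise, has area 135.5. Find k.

-9

Write out the shoelace sum; only the two edges meeting at A_6 involve k:
2·Area = [((-3)·(-5) − k·10) + (k·(-7) − (-8)·(-5))] + 143
       = -17·k + 118 = 271
⇒ k = -9.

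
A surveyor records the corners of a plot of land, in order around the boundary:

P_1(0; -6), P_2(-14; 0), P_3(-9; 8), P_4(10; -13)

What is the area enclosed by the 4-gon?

Apply Gauss's area formula: 2A = Σ (x_i·y_{i+1} − x_{i+1}·y_i), indices taken mod 4.
Σ = (-84) + (-112) + (37) + (-60) = -219
Area = |Σ|/2 = 109.5.

109.5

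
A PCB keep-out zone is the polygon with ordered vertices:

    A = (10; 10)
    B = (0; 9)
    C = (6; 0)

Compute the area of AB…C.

48

Apply the shoelace formula: 2A = Σ (x_i·y_{i+1} − x_{i+1}·y_i), indices taken mod 3.
Σ = (90) + (-54) + (60) = 96
Area = |Σ|/2 = 48.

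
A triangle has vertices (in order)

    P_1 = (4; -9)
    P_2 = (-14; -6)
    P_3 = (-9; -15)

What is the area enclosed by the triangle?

Apply the shoelace (surveyor's) formula: 2A = Σ (x_i·y_{i+1} − x_{i+1}·y_i), indices taken mod 3.
P_1→P_2: (4)(-6) − (-14)(-9) = -150
P_2→P_3: (-14)(-15) − (-9)(-6) = 156
P_3→P_1: (-9)(-9) − (4)(-15) = 141
Σ = 147
Area = |Σ|/2 = 73.5.

73.5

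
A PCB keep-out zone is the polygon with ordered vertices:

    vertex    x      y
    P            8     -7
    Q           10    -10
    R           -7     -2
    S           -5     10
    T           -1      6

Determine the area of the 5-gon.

120.5

Apply Gauss's area formula: 2A = Σ (x_i·y_{i+1} − x_{i+1}·y_i), indices taken mod 5.
Σ = (-10) + (-90) + (-80) + (-20) + (-41) = -241
Area = |Σ|/2 = 120.5.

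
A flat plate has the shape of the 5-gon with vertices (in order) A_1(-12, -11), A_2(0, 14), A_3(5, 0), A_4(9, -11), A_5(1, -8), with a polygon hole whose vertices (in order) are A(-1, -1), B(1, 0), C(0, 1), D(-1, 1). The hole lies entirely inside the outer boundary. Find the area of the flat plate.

Outer boundary:
Σ = (-168) + (-70) + (-55) + (-61) + (-107) = -461
Area = |Σ|/2 = 230.5.
Hole:
A→B: (-1)(0) − (1)(-1) = 1
B→C: (1)(1) − (0)(0) = 1
C→D: (0)(1) − (-1)(1) = 1
D→A: (-1)(-1) − (-1)(1) = 2
Σ = 5
Area = |Σ|/2 = 2.5.
Net area = 230.5 − 2.5 = 228.

228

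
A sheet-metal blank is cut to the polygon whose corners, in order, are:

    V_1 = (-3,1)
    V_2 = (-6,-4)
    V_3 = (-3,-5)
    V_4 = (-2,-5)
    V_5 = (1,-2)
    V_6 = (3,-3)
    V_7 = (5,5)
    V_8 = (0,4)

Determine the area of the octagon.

57.5

Apply Gauss's area formula: 2A = Σ (x_i·y_{i+1} − x_{i+1}·y_i), indices taken mod 8.
Σ = (18) + (18) + (5) + (9) + (3) + (30) + (20) + (12) = 115
Area = |Σ|/2 = 57.5.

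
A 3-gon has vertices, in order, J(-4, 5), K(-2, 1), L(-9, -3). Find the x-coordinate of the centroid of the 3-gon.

-5

Apply Gauss's area formula. First the cross-terms c_i = x_i·y_{i+1} − x_{i+1}·y_i:
  6, 15, -57  ⇒  2A = -36, A = -18.
Then Σ (x_i + x_{i+1})·c_i = 540, so x̄ = 540 / (6·(-18)) = -5.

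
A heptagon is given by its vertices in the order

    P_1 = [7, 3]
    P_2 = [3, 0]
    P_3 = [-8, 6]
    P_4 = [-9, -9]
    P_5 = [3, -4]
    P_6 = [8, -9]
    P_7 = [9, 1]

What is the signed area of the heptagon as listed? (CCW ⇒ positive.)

Σ = (-9) + (18) + (126) + (63) + (5) + (89) + (20) = 312
Signed area = Σ/2 = 156 (positive ⇒ counter-clockwise traversal).

156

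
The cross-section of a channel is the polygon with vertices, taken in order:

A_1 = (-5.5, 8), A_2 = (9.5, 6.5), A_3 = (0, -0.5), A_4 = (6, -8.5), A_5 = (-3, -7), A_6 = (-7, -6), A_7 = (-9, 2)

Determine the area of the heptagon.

Apply the surveyor's formula: 2A = Σ (x_i·y_{i+1} − x_{i+1}·y_i), indices taken mod 7.
A_1→A_2: (-5.5)(6.5) − (9.5)(8) = -111.75
A_2→A_3: (9.5)(-0.5) − (0)(6.5) = -4.75
A_3→A_4: (0)(-8.5) − (6)(-0.5) = 3
A_4→A_5: (6)(-7) − (-3)(-8.5) = -67.5
A_5→A_6: (-3)(-6) − (-7)(-7) = -31
A_6→A_7: (-7)(2) − (-9)(-6) = -68
A_7→A_1: (-9)(8) − (-5.5)(2) = -61
Σ = -341
Area = |Σ|/2 = 170.5.

170.5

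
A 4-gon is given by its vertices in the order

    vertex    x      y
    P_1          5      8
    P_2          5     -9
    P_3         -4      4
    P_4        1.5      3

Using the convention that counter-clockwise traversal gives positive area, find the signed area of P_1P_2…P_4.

Apply the shoelace formula: 2A = Σ (x_i·y_{i+1} − x_{i+1}·y_i), indices taken mod 4.
Σ = (-85) + (-16) + (-18) + (-3) = -122
Signed area = Σ/2 = -61 (negative ⇒ clockwise traversal).

-61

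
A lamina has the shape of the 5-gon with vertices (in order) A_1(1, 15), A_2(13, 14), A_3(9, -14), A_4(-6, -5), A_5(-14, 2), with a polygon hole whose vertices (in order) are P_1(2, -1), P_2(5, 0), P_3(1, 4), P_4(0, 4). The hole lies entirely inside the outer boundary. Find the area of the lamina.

445.5

Outer boundary:
Apply the shoelace formula: 2A = Σ (x_i·y_{i+1} − x_{i+1}·y_i), indices taken mod 5.
Σ = (-181) + (-308) + (-129) + (-82) + (-212) = -912
Area = |Σ|/2 = 456.
Hole:
Apply the shoelace (surveyor's) formula: 2A = Σ (x_i·y_{i+1} − x_{i+1}·y_i), indices taken mod 4.
P_1→P_2: (2)(0) − (5)(-1) = 5
P_2→P_3: (5)(4) − (1)(0) = 20
P_3→P_4: (1)(4) − (0)(4) = 4
P_4→P_1: (0)(-1) − (2)(4) = -8
Σ = 21
Area = |Σ|/2 = 10.5.
Net area = 456 − 10.5 = 445.5.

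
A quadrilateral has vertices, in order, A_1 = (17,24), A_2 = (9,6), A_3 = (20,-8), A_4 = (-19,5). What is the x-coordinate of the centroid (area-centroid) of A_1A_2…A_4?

242/87

Apply the surveyor's formula. First the cross-terms c_i = x_i·y_{i+1} − x_{i+1}·y_i:
  -114, -192, -52, -541  ⇒  2A = -899, A = -449.5.
Then Σ (x_i + x_{i+1})·c_i = -7502, so x̄ = -7502 / (6·(-449.5)) = 242/87.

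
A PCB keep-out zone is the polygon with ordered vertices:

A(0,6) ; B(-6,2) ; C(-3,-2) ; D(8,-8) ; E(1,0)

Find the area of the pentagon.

54

Apply the shoelace (surveyor's) formula: 2A = Σ (x_i·y_{i+1} − x_{i+1}·y_i), indices taken mod 5.
Σ = (36) + (18) + (40) + (8) + (6) = 108
Area = |Σ|/2 = 54.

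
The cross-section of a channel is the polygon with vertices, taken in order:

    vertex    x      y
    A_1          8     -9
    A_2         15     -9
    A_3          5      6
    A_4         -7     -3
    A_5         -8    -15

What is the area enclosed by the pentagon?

249

Apply the shoelace (surveyor's) formula: 2A = Σ (x_i·y_{i+1} − x_{i+1}·y_i), indices taken mod 5.
A_1→A_2: (8)(-9) − (15)(-9) = 63
A_2→A_3: (15)(6) − (5)(-9) = 135
A_3→A_4: (5)(-3) − (-7)(6) = 27
A_4→A_5: (-7)(-15) − (-8)(-3) = 81
A_5→A_1: (-8)(-9) − (8)(-15) = 192
Σ = 498
Area = |Σ|/2 = 249.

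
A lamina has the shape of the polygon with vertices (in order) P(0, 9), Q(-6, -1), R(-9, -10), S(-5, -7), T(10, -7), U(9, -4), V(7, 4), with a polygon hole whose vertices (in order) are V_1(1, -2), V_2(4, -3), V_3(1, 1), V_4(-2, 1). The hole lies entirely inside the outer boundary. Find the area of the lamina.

177.5

Outer boundary:
Apply the shoelace formula: 2A = Σ (x_i·y_{i+1} − x_{i+1}·y_i), indices taken mod 7.
Cross-terms: 54, 51, 13, 105, 23, 64, 63  ⇒  Σ = 373
Area = |Σ|/2 = 186.5.
Hole:
Apply Gauss's area formula: 2A = Σ (x_i·y_{i+1} − x_{i+1}·y_i), indices taken mod 4.
V_1→V_2: (1)(-3) − (4)(-2) = 5
V_2→V_3: (4)(1) − (1)(-3) = 7
V_3→V_4: (1)(1) − (-2)(1) = 3
V_4→V_1: (-2)(-2) − (1)(1) = 3
Σ = 18
Area = |Σ|/2 = 9.
Net area = 186.5 − 9 = 177.5.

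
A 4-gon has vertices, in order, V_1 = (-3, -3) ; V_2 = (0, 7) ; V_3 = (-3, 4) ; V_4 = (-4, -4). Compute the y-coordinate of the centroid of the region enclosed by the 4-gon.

Apply the surveyor's formula. First the cross-terms c_i = x_i·y_{i+1} − x_{i+1}·y_i:
  -21, 21, 28, 0  ⇒  2A = 28, A = 14.
Then Σ (y_i + y_{i+1})·c_i = 147, so ȳ = 147 / (6·14) = 1.75.

1.75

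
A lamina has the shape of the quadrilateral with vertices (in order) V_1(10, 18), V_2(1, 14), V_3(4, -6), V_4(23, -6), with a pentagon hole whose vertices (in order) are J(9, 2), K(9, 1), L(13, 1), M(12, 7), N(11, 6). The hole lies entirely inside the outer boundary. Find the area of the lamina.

309.5

Outer boundary:
Apply the shoelace (surveyor's) formula: 2A = Σ (x_i·y_{i+1} − x_{i+1}·y_i), indices taken mod 4.
V_1→V_2: (10)(14) − (1)(18) = 122
V_2→V_3: (1)(-6) − (4)(14) = -62
V_3→V_4: (4)(-6) − (23)(-6) = 114
V_4→V_1: (23)(18) − (10)(-6) = 474
Σ = 648
Area = |Σ|/2 = 324.
Hole:
Apply the shoelace formula: 2A = Σ (x_i·y_{i+1} − x_{i+1}·y_i), indices taken mod 5.
Σ = (-9) + (-4) + (79) + (-5) + (-32) = 29
Area = |Σ|/2 = 14.5.
Net area = 324 − 14.5 = 309.5.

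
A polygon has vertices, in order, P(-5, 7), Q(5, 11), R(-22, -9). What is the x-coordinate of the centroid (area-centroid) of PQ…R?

Apply the shoelace formula. First the cross-terms c_i = x_i·y_{i+1} − x_{i+1}·y_i:
  -90, 197, -199  ⇒  2A = -92, A = -46.
Then Σ (x_i + x_{i+1})·c_i = 2024, so x̄ = 2024 / (6·(-46)) = -22/3.

-22/3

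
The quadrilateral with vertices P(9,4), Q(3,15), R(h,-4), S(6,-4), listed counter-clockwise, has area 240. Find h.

-15

Write out the shoelace sum; only the two edges meeting at R involve h:
2·Area = [(3·(-4) − h·15) + (h·(-4) − 6·(-4))] + 183
       = -19·h + 195 = 480
⇒ h = -15.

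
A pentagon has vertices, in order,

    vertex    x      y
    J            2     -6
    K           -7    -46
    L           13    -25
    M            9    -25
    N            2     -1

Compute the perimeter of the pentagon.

104

|JK| = √((-9)² + (-40)²) = √1681 = 41
|KL| = √((20)² + (21)²) = √841 = 29
|LM| = √((-4)² + (0)²) = √16 = 4
|MN| = √((-7)² + (24)²) = √625 = 25
|NJ| = √((0)² + (-5)²) = √25 = 5
Perimeter = 41 + 29 + 4 + 25 + 5 = 104.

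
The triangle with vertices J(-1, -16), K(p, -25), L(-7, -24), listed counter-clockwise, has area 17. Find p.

-12

The doubled signed area Σ (x_i y_{i+1} − x_{i+1} y_i) is linear in p.
With p=0 it equals -62; the coefficient of p is -8 (from the two edges through K).
So -8·p + -62 = 2·17 = 34 ⇒ p = -12.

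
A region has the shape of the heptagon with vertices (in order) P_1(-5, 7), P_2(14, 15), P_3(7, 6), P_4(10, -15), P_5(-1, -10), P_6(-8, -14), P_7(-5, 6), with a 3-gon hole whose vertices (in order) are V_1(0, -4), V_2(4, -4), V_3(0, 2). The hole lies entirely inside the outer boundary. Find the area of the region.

319.5

Outer boundary:
Apply the shoelace (surveyor's) formula: 2A = Σ (x_i·y_{i+1} − x_{i+1}·y_i), indices taken mod 7.
Σ = (-173) + (-21) + (-165) + (-115) + (-66) + (-118) + (-5) = -663
Area = |Σ|/2 = 331.5.
Hole:
Apply the shoelace (surveyor's) formula: 2A = Σ (x_i·y_{i+1} − x_{i+1}·y_i), indices taken mod 3.
Σ = (16) + (8) + (0) = 24
Area = |Σ|/2 = 12.
Net area = 331.5 − 12 = 319.5.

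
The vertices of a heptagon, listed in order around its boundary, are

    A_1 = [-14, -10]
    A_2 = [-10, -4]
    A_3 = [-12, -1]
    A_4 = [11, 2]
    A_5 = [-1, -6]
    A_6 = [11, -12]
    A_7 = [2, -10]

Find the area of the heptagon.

163.5

Apply the shoelace formula: 2A = Σ (x_i·y_{i+1} − x_{i+1}·y_i), indices taken mod 7.
Cross-terms: -44, -38, -13, -64, 78, -86, -160  ⇒  Σ = -327
Area = |Σ|/2 = 163.5.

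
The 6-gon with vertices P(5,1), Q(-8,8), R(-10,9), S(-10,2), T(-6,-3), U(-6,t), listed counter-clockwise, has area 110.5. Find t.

Write out the shoelace sum; only the two edges meeting at U involve t:
2·Area = [((-6)·t − (-6)·(-3)) + ((-6)·1 − 5·t)] + 168
       = -11·t + 144 = 221
⇒ t = -7.

-7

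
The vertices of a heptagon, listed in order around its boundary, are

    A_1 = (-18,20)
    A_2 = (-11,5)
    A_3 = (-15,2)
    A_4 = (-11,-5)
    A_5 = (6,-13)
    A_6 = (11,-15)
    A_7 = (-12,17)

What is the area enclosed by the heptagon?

289.5

Σ = (130) + (53) + (97) + (173) + (53) + (7) + (66) = 579
Area = |Σ|/2 = 289.5.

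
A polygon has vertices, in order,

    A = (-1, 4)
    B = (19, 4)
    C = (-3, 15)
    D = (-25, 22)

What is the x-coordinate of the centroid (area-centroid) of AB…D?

-69/28

Apply the shoelace formula. First the cross-terms c_i = x_i·y_{i+1} − x_{i+1}·y_i:
  -80, 297, 309, -78  ⇒  2A = 448, A = 224.
Then Σ (x_i + x_{i+1})·c_i = -3312, so x̄ = -3312 / (6·224) = -69/28.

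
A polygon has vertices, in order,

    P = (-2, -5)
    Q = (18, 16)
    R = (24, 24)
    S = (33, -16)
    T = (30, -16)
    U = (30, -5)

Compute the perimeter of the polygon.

126

|PQ| = √((20)² + (21)²) = √841 = 29
|QR| = √((6)² + (8)²) = √100 = 10
|RS| = √((9)² + (-40)²) = √1681 = 41
|ST| = √((-3)² + (0)²) = √9 = 3
|TU| = √((0)² + (11)²) = √121 = 11
|UP| = √((-32)² + (0)²) = √1024 = 32
Perimeter = 29 + 10 + 41 + 3 + 11 + 32 = 126.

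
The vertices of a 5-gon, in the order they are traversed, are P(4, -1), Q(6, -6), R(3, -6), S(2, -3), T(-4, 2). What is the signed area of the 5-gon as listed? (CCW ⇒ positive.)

Apply Gauss's area formula: 2A = Σ (x_i·y_{i+1} − x_{i+1}·y_i), indices taken mod 5.
Σ = (-18) + (-18) + (3) + (-8) + (-4) = -45
Signed area = Σ/2 = -22.5 (negative ⇒ clockwise traversal).

-22.5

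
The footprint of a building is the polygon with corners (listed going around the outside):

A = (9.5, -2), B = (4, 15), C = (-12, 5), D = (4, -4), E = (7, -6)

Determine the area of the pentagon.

Apply the surveyor's formula: 2A = Σ (x_i·y_{i+1} − x_{i+1}·y_i), indices taken mod 5.
Cross-terms: 150.5, 200, 28, 4, 43  ⇒  Σ = 425.5
Area = |Σ|/2 = 212.75.

212.75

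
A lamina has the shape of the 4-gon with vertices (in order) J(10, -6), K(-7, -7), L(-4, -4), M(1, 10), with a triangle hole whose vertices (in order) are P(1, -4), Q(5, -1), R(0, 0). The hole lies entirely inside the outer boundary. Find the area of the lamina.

Outer boundary:
Apply the shoelace (surveyor's) formula: 2A = Σ (x_i·y_{i+1} − x_{i+1}·y_i), indices taken mod 4.
J→K: (10)(-7) − (-7)(-6) = -112
K→L: (-7)(-4) − (-4)(-7) = 0
L→M: (-4)(10) − (1)(-4) = -36
M→J: (1)(-6) − (10)(10) = -106
Σ = -254
Area = |Σ|/2 = 127.
Hole:
Apply Gauss's area formula: 2A = Σ (x_i·y_{i+1} − x_{i+1}·y_i), indices taken mod 3.
Σ = (19) + (0) + (0) = 19
Area = |Σ|/2 = 9.5.
Net area = 127 − 9.5 = 117.5.

117.5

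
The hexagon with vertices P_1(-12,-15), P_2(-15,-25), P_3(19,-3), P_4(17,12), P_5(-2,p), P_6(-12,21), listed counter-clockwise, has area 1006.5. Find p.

25

The doubled signed area Σ (x_i y_{i+1} − x_{i+1} y_i) is linear in p.
With p=0 it equals 1288; the coefficient of p is 29 (from the two edges through P_5).
So 29·p + 1288 = 2·1006.5 = 2013 ⇒ p = 25.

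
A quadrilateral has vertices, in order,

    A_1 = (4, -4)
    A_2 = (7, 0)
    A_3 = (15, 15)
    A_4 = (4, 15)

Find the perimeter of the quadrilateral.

52

|A_1A_2| = √((3)² + (4)²) = √25 = 5
|A_2A_3| = √((8)² + (15)²) = √289 = 17
|A_3A_4| = √((-11)² + (0)²) = √121 = 11
|A_4A_1| = √((0)² + (-19)²) = √361 = 19
Perimeter = 5 + 17 + 11 + 19 = 52.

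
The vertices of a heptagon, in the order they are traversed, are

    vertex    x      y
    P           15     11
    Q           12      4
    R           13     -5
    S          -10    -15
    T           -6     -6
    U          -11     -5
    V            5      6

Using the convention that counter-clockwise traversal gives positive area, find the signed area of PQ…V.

Σ = (-72) + (-112) + (-245) + (-30) + (-36) + (-41) + (-35) = -571
Signed area = Σ/2 = -285.5 (negative ⇒ clockwise traversal).

-285.5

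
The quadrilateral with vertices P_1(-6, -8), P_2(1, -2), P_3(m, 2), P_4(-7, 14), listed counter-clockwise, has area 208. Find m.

The doubled signed area Σ (x_i y_{i+1} − x_{i+1} y_i) is linear in m.
With m=0 it equals 176; the coefficient of m is 16 (from the two edges through P_3).
So 16·m + 176 = 2·208 = 416 ⇒ m = 15.

15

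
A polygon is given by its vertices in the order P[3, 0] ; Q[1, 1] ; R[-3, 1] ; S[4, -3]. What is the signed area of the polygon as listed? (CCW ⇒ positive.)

10.5

Apply the shoelace (surveyor's) formula: 2A = Σ (x_i·y_{i+1} − x_{i+1}·y_i), indices taken mod 4.
P→Q: (3)(1) − (1)(0) = 3
Q→R: (1)(1) − (-3)(1) = 4
R→S: (-3)(-3) − (4)(1) = 5
S→P: (4)(0) − (3)(-3) = 9
Σ = 21
Signed area = Σ/2 = 10.5 (positive ⇒ counter-clockwise traversal).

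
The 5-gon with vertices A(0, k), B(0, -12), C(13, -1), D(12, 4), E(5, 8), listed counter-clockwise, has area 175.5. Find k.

The doubled signed area Σ (x_i y_{i+1} − x_{i+1} y_i) is linear in k.
With k=0 it equals 296; the coefficient of k is 5 (from the two edges through A).
So 5·k + 296 = 2·175.5 = 351 ⇒ k = 11.

11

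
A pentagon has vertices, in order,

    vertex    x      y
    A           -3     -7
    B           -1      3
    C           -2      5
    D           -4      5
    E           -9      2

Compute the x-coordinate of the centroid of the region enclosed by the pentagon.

Apply the shoelace formula. First the cross-terms c_i = x_i·y_{i+1} − x_{i+1}·y_i:
  -16, 1, 10, 37, 69  ⇒  2A = 101, A = 50.5.
Then Σ (x_i + x_{i+1})·c_i = -1308, so x̄ = -1308 / (6·50.5) = -436/101.

-436/101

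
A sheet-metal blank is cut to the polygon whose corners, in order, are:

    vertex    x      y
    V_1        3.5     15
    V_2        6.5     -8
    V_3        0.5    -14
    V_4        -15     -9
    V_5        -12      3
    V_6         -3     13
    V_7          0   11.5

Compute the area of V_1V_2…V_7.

Apply the shoelace (surveyor's) formula: 2A = Σ (x_i·y_{i+1} − x_{i+1}·y_i), indices taken mod 7.
Σ = (-125.5) + (-87) + (-214.5) + (-153) + (-147) + (-34.5) + (-40.25) = -801.75
Area = |Σ|/2 = 400.875.

400.875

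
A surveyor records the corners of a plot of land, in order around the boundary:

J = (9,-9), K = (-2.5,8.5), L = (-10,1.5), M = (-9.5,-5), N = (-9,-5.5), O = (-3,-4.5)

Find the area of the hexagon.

Apply the shoelace formula: 2A = Σ (x_i·y_{i+1} − x_{i+1}·y_i), indices taken mod 6.
Cross-terms: 54, 81.25, 64.25, 7.25, 24, 67.5  ⇒  Σ = 298.25
Area = |Σ|/2 = 149.125.

149.125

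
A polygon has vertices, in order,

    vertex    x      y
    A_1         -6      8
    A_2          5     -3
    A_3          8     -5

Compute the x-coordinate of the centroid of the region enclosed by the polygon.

7/3

Apply the shoelace (surveyor's) formula. First the cross-terms c_i = x_i·y_{i+1} − x_{i+1}·y_i:
  -22, -1, 34  ⇒  2A = 11, A = 5.5.
Then Σ (x_i + x_{i+1})·c_i = 77, so x̄ = 77 / (6·5.5) = 7/3.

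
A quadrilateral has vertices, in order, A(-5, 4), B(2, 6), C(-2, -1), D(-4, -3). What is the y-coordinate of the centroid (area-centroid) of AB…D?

Apply the surveyor's formula. First the cross-terms c_i = x_i·y_{i+1} − x_{i+1}·y_i:
  -38, 10, 2, -31  ⇒  2A = -57, A = -28.5.
Then Σ (y_i + y_{i+1})·c_i = -369, so ȳ = -369 / (6·(-28.5)) = 41/19.

41/19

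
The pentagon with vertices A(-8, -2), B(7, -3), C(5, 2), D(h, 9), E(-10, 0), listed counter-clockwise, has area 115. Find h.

-4

Write out the shoelace sum; only the two edges meeting at D involve h:
2·Area = [(5·9 − h·2) + (h·0 − (-10)·9)] + 87
       = -2·h + 222 = 230
⇒ h = -4.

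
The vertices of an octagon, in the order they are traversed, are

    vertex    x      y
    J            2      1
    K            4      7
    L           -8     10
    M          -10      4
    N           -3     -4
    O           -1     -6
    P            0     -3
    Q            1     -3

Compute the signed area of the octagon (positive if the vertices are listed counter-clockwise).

126.5

J→K: (2)(7) − (4)(1) = 10
K→L: (4)(10) − (-8)(7) = 96
L→M: (-8)(4) − (-10)(10) = 68
M→N: (-10)(-4) − (-3)(4) = 52
N→O: (-3)(-6) − (-1)(-4) = 14
O→P: (-1)(-3) − (0)(-6) = 3
P→Q: (0)(-3) − (1)(-3) = 3
Q→J: (1)(1) − (2)(-3) = 7
Σ = 253
Signed area = Σ/2 = 126.5 (positive ⇒ counter-clockwise traversal).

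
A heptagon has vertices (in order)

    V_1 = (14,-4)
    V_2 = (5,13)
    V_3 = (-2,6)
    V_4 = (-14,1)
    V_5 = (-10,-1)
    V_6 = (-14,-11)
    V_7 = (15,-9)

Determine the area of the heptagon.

Apply the shoelace (surveyor's) formula: 2A = Σ (x_i·y_{i+1} − x_{i+1}·y_i), indices taken mod 7.
Cross-terms: 202, 56, 82, 24, 96, 291, 66  ⇒  Σ = 817
Area = |Σ|/2 = 408.5.

408.5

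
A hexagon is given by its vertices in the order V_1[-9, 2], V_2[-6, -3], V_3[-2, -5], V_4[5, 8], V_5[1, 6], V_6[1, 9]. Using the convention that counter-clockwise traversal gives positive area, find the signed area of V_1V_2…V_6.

90

Apply Gauss's area formula: 2A = Σ (x_i·y_{i+1} − x_{i+1}·y_i), indices taken mod 6.
Cross-terms: 39, 24, 9, 22, 3, 83  ⇒  Σ = 180
Signed area = Σ/2 = 90 (positive ⇒ counter-clockwise traversal).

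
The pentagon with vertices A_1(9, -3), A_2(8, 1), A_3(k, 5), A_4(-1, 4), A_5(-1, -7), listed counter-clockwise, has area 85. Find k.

The doubled signed area Σ (x_i y_{i+1} − x_{i+1} y_i) is linear in k.
With k=0 it equals 155; the coefficient of k is 3 (from the two edges through A_3).
So 3·k + 155 = 2·85 = 170 ⇒ k = 5.

5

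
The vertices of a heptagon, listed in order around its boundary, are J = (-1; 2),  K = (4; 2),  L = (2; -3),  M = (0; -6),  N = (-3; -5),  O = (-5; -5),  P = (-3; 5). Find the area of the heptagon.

53.5

Apply the shoelace formula: 2A = Σ (x_i·y_{i+1} − x_{i+1}·y_i), indices taken mod 7.
J→K: (-1)(2) − (4)(2) = -10
K→L: (4)(-3) − (2)(2) = -16
L→M: (2)(-6) − (0)(-3) = -12
M→N: (0)(-5) − (-3)(-6) = -18
N→O: (-3)(-5) − (-5)(-5) = -10
O→P: (-5)(5) − (-3)(-5) = -40
P→J: (-3)(2) − (-1)(5) = -1
Σ = -107
Area = |Σ|/2 = 53.5.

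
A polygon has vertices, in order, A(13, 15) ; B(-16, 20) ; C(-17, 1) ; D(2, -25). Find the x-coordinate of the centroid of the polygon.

-734/267

Apply the surveyor's formula. First the cross-terms c_i = x_i·y_{i+1} − x_{i+1}·y_i:
  500, 324, 423, 355  ⇒  2A = 1602, A = 801.
Then Σ (x_i + x_{i+1})·c_i = -13212, so x̄ = -13212 / (6·801) = -734/267.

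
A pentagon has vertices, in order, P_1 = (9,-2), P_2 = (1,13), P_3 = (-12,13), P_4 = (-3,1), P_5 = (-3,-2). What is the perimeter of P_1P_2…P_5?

|P_1P_2| = √((-8)² + (15)²) = √289 = 17
|P_2P_3| = √((-13)² + (0)²) = √169 = 13
|P_3P_4| = √((9)² + (-12)²) = √225 = 15
|P_4P_5| = √((0)² + (-3)²) = √9 = 3
|P_5P_1| = √((12)² + (0)²) = √144 = 12
Perimeter = 17 + 13 + 15 + 3 + 12 = 60.

60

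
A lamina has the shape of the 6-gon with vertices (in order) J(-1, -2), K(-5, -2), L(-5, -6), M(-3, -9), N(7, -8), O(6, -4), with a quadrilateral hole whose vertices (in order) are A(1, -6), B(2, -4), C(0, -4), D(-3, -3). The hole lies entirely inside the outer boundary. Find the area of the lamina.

60.5

Outer boundary:
Apply the surveyor's formula: 2A = Σ (x_i·y_{i+1} − x_{i+1}·y_i), indices taken mod 6.
Σ = (-8) + (20) + (27) + (87) + (20) + (-16) = 130
Area = |Σ|/2 = 65.
Hole:
Apply Gauss's area formula: 2A = Σ (x_i·y_{i+1} − x_{i+1}·y_i), indices taken mod 4.
A→B: (1)(-4) − (2)(-6) = 8
B→C: (2)(-4) − (0)(-4) = -8
C→D: (0)(-3) − (-3)(-4) = -12
D→A: (-3)(-6) − (1)(-3) = 21
Σ = 9
Area = |Σ|/2 = 4.5.
Net area = 65 − 4.5 = 60.5.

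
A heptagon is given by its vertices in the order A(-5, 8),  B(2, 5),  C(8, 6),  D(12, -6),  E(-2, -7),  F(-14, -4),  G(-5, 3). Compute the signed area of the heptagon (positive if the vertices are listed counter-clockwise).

-231

Cross-terms: -41, -28, -120, -96, -90, -62, -25  ⇒  Σ = -462
Signed area = Σ/2 = -231 (negative ⇒ clockwise traversal).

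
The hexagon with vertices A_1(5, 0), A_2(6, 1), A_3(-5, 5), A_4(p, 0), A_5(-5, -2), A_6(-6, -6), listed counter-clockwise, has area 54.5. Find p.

Write out the shoelace sum; only the two edges meeting at A_4 involve p:
2·Area = [((-5)·0 − p·5) + (p·(-2) − (-5)·0)] + 88
       = -7·p + 88 = 109
⇒ p = -3.

-3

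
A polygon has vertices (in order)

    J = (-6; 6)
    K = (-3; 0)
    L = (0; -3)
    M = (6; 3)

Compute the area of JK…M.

49.5

Σ = (18) + (9) + (18) + (54) = 99
Area = |Σ|/2 = 49.5.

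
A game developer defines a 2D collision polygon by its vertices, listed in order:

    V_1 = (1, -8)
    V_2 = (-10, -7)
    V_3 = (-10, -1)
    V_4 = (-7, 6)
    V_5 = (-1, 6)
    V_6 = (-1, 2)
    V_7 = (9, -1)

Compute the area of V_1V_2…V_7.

167

Apply the surveyor's formula: 2A = Σ (x_i·y_{i+1} − x_{i+1}·y_i), indices taken mod 7.
Cross-terms: -87, -60, -67, -36, 4, -17, -71  ⇒  Σ = -334
Area = |Σ|/2 = 167.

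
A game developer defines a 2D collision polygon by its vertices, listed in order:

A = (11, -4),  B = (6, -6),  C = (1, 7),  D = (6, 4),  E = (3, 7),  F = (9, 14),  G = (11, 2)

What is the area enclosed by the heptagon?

Apply Gauss's area formula: 2A = Σ (x_i·y_{i+1} − x_{i+1}·y_i), indices taken mod 7.
Cross-terms: -42, 48, -38, 30, -21, -136, -66  ⇒  Σ = -225
Area = |Σ|/2 = 112.5.

112.5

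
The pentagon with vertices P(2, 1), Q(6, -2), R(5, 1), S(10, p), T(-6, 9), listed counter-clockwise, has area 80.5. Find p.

9

Write out the shoelace sum; only the two edges meeting at S involve p:
2·Area = [(5·p − 10·1) + (10·9 − (-6)·p)] + -18
       = 11·p + 62 = 161
⇒ p = 9.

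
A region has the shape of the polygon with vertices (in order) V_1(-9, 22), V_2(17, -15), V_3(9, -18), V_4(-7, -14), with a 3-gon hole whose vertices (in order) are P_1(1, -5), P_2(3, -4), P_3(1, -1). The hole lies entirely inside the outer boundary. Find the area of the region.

467

Outer boundary:
Apply the surveyor's formula: 2A = Σ (x_i·y_{i+1} − x_{i+1}·y_i), indices taken mod 4.
Σ = (-239) + (-171) + (-252) + (-280) = -942
Area = |Σ|/2 = 471.
Hole:
Apply the shoelace (surveyor's) formula: 2A = Σ (x_i·y_{i+1} − x_{i+1}·y_i), indices taken mod 3.
P_1→P_2: (1)(-4) − (3)(-5) = 11
P_2→P_3: (3)(-1) − (1)(-4) = 1
P_3→P_1: (1)(-5) − (1)(-1) = -4
Σ = 8
Area = |Σ|/2 = 4.
Net area = 471 − 4 = 467.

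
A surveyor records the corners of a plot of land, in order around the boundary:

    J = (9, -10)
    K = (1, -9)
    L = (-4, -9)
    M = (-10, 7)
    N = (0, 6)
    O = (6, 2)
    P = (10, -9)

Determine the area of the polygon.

Apply Gauss's area formula: 2A = Σ (x_i·y_{i+1} − x_{i+1}·y_i), indices taken mod 7.
Σ = (-71) + (-45) + (-118) + (-60) + (-36) + (-74) + (-19) = -423
Area = |Σ|/2 = 211.5.

211.5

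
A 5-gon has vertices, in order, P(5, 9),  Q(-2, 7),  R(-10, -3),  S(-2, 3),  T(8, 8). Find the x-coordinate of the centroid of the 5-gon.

Apply the surveyor's formula. First the cross-terms c_i = x_i·y_{i+1} − x_{i+1}·y_i:
  53, 76, -36, -40, 32  ⇒  2A = 85, A = 42.5.
Then Σ (x_i + x_{i+1})·c_i = -145, so x̄ = -145 / (6·42.5) = -29/51.

-29/51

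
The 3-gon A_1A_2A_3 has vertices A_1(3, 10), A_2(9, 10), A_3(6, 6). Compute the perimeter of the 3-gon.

|A_1A_2| = √((6)² + (0)²) = √36 = 6
|A_2A_3| = √((-3)² + (-4)²) = √25 = 5
|A_3A_1| = √((-3)² + (4)²) = √25 = 5
Perimeter = 6 + 5 + 5 = 16.

16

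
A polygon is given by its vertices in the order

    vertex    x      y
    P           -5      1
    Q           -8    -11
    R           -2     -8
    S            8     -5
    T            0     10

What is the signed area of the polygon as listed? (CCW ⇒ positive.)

154.5

Apply the shoelace formula: 2A = Σ (x_i·y_{i+1} − x_{i+1}·y_i), indices taken mod 5.
P→Q: (-5)(-11) − (-8)(1) = 63
Q→R: (-8)(-8) − (-2)(-11) = 42
R→S: (-2)(-5) − (8)(-8) = 74
S→T: (8)(10) − (0)(-5) = 80
T→P: (0)(1) − (-5)(10) = 50
Σ = 309
Signed area = Σ/2 = 154.5 (positive ⇒ counter-clockwise traversal).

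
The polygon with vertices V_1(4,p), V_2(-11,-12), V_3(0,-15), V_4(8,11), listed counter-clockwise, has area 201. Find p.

Write out the shoelace sum; only the two edges meeting at V_1 involve p:
2·Area = [(8·p − 4·11) + (4·(-12) − (-11)·p)] + 285
       = 19·p + 193 = 402
⇒ p = 11.

11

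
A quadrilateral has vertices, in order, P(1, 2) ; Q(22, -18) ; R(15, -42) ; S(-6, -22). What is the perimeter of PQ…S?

|PQ| = √((21)² + (-20)²) = √841 = 29
|QR| = √((-7)² + (-24)²) = √625 = 25
|RS| = √((-21)² + (20)²) = √841 = 29
|SP| = √((7)² + (24)²) = √625 = 25
Perimeter = 29 + 25 + 29 + 25 = 108.

108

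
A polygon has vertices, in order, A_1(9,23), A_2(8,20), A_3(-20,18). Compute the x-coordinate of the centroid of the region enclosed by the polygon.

Apply Gauss's area formula. First the cross-terms c_i = x_i·y_{i+1} − x_{i+1}·y_i:
  -4, 544, -622  ⇒  2A = -82, A = -41.
Then Σ (x_i + x_{i+1})·c_i = 246, so x̄ = 246 / (6·(-41)) = -1.

-1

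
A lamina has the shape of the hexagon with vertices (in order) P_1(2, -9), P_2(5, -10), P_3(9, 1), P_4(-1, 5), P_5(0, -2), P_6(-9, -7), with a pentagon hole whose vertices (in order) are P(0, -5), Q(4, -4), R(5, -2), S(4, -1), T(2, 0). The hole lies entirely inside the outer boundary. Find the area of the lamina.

109

Outer boundary:
Apply the shoelace (surveyor's) formula: 2A = Σ (x_i·y_{i+1} − x_{i+1}·y_i), indices taken mod 6.
P_1→P_2: (2)(-10) − (5)(-9) = 25
P_2→P_3: (5)(1) − (9)(-10) = 95
P_3→P_4: (9)(5) − (-1)(1) = 46
P_4→P_5: (-1)(-2) − (0)(5) = 2
P_5→P_6: (0)(-7) − (-9)(-2) = -18
P_6→P_1: (-9)(-9) − (2)(-7) = 95
Σ = 245
Area = |Σ|/2 = 122.5.
Hole:
Σ = (20) + (12) + (3) + (2) + (-10) = 27
Area = |Σ|/2 = 13.5.
Net area = 122.5 − 13.5 = 109.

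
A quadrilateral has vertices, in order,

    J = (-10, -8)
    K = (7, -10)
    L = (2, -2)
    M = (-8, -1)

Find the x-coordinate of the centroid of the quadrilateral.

-71/33

Apply the shoelace formula. First the cross-terms c_i = x_i·y_{i+1} − x_{i+1}·y_i:
  156, 6, -18, 54  ⇒  2A = 198, A = 99.
Then Σ (x_i + x_{i+1})·c_i = -1278, so x̄ = -1278 / (6·99) = -71/33.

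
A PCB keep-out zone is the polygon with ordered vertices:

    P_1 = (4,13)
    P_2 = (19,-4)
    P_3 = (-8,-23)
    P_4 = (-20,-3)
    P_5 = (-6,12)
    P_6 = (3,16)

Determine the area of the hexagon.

791.5

Apply Gauss's area formula: 2A = Σ (x_i·y_{i+1} − x_{i+1}·y_i), indices taken mod 6.
Σ = (-263) + (-469) + (-436) + (-258) + (-132) + (-25) = -1583
Area = |Σ|/2 = 791.5.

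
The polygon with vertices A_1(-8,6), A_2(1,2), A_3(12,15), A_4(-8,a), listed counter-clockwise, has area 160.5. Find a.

The doubled signed area Σ (x_i y_{i+1} − x_{i+1} y_i) is linear in a.
With a=0 it equals 41; the coefficient of a is 20 (from the two edges through A_4).
So 20·a + 41 = 2·160.5 = 321 ⇒ a = 14.

14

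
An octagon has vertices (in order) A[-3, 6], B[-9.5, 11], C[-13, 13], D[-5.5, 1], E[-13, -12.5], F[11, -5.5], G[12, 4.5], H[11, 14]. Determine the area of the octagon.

367.375

Apply the shoelace formula: 2A = Σ (x_i·y_{i+1} − x_{i+1}·y_i), indices taken mod 8.
Σ = (24) + (19.5) + (58.5) + (81.75) + (209) + (115.5) + (118.5) + (108) = 734.75
Area = |Σ|/2 = 367.375.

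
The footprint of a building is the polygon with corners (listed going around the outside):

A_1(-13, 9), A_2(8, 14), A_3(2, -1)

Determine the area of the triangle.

142.5

Apply the shoelace formula: 2A = Σ (x_i·y_{i+1} − x_{i+1}·y_i), indices taken mod 3.
Σ = (-254) + (-36) + (5) = -285
Area = |Σ|/2 = 142.5.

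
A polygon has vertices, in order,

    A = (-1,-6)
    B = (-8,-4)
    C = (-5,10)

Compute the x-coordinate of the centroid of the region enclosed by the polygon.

-14/3

Apply Gauss's area formula. First the cross-terms c_i = x_i·y_{i+1} − x_{i+1}·y_i:
  -44, -100, 40  ⇒  2A = -104, A = -52.
Then Σ (x_i + x_{i+1})·c_i = 1456, so x̄ = 1456 / (6·(-52)) = -14/3.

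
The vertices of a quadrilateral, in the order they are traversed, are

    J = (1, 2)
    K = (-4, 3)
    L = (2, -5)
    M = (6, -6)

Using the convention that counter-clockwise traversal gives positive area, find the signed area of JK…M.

Σ = (11) + (14) + (18) + (18) = 61
Signed area = Σ/2 = 30.5 (positive ⇒ counter-clockwise traversal).

30.5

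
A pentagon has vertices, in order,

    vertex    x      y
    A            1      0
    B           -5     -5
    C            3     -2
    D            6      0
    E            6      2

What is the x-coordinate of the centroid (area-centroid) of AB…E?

Apply the shoelace (surveyor's) formula. First the cross-terms c_i = x_i·y_{i+1} − x_{i+1}·y_i:
  -5, 25, 12, 12, -2  ⇒  2A = 42, A = 21.
Then Σ (x_i + x_{i+1})·c_i = 208, so x̄ = 208 / (6·21) = 104/63.

104/63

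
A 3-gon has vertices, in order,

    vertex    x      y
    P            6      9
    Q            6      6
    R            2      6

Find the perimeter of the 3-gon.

|PQ| = √((0)² + (-3)²) = √9 = 3
|QR| = √((-4)² + (0)²) = √16 = 4
|RP| = √((4)² + (3)²) = √25 = 5
Perimeter = 3 + 4 + 5 = 12.

12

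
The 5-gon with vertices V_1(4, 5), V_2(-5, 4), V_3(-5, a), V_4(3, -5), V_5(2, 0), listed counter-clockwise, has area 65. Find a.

-3

Write out the shoelace sum; only the two edges meeting at V_3 involve a:
2·Area = [((-5)·a − (-5)·4) + ((-5)·(-5) − 3·a)] + 61
       = -8·a + 106 = 130
⇒ a = -3.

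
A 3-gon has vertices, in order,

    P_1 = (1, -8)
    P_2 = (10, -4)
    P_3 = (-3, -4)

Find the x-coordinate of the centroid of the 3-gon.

8/3

Apply Gauss's area formula. First the cross-terms c_i = x_i·y_{i+1} − x_{i+1}·y_i:
  76, -52, 28  ⇒  2A = 52, A = 26.
Then Σ (x_i + x_{i+1})·c_i = 416, so x̄ = 416 / (6·26) = 8/3.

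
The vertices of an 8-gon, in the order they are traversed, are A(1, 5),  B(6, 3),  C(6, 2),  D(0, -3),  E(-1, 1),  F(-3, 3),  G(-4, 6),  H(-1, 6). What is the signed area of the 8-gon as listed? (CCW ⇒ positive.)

-44.5

Σ = (-27) + (-6) + (-18) + (-3) + (0) + (-6) + (-18) + (-11) = -89
Signed area = Σ/2 = -44.5 (negative ⇒ clockwise traversal).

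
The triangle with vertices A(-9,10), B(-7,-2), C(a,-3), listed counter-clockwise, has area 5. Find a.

-6

The doubled signed area Σ (x_i y_{i+1} − x_{i+1} y_i) is linear in a.
With a=0 it equals 82; the coefficient of a is 12 (from the two edges through C).
So 12·a + 82 = 2·5 = 10 ⇒ a = -6.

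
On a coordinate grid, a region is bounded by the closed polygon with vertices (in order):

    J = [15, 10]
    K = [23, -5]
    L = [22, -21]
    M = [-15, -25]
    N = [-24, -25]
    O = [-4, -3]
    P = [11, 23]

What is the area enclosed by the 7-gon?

Apply the surveyor's formula: 2A = Σ (x_i·y_{i+1} − x_{i+1}·y_i), indices taken mod 7.
J→K: (15)(-5) − (23)(10) = -305
K→L: (23)(-21) − (22)(-5) = -373
L→M: (22)(-25) − (-15)(-21) = -865
M→N: (-15)(-25) − (-24)(-25) = -225
N→O: (-24)(-3) − (-4)(-25) = -28
O→P: (-4)(23) − (11)(-3) = -59
P→J: (11)(10) − (15)(23) = -235
Σ = -2090
Area = |Σ|/2 = 1045.

1045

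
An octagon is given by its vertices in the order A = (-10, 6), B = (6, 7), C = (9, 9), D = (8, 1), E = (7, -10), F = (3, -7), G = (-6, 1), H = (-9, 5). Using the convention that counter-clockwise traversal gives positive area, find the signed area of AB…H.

-174

Apply the shoelace formula: 2A = Σ (x_i·y_{i+1} − x_{i+1}·y_i), indices taken mod 8.
Cross-terms: -106, -9, -63, -87, -19, -39, -21, -4  ⇒  Σ = -348
Signed area = Σ/2 = -174 (negative ⇒ clockwise traversal).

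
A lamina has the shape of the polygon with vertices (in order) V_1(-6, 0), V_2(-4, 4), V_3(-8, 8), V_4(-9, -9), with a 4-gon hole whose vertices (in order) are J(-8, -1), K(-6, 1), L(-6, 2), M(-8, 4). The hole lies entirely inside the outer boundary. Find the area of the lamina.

27

Outer boundary:
Apply the surveyor's formula: 2A = Σ (x_i·y_{i+1} − x_{i+1}·y_i), indices taken mod 4.
Σ = (-24) + (0) + (144) + (-54) = 66
Area = |Σ|/2 = 33.
Hole:
Σ = (-14) + (-6) + (-8) + (40) = 12
Area = |Σ|/2 = 6.
Net area = 33 − 6 = 27.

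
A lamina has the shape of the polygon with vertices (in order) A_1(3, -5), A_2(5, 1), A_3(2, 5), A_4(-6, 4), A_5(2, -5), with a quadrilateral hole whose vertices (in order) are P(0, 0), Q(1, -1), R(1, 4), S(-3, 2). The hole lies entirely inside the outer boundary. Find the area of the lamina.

48.5

Outer boundary:
Apply the shoelace (surveyor's) formula: 2A = Σ (x_i·y_{i+1} − x_{i+1}·y_i), indices taken mod 5.
Cross-terms: 28, 23, 38, 22, 5  ⇒  Σ = 116
Area = |Σ|/2 = 58.
Hole:
Apply Gauss's area formula: 2A = Σ (x_i·y_{i+1} − x_{i+1}·y_i), indices taken mod 4.
Cross-terms: 0, 5, 14, 0  ⇒  Σ = 19
Area = |Σ|/2 = 9.5.
Net area = 58 − 9.5 = 48.5.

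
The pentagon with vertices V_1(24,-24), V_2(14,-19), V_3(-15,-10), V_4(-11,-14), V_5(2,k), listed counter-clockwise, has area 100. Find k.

The doubled signed area Σ (x_i y_{i+1} − x_{i+1} y_i) is linear in k.
With k=0 it equals -465; the coefficient of k is -35 (from the two edges through V_5).
So -35·k + -465 = 2·100 = 200 ⇒ k = -19.

-19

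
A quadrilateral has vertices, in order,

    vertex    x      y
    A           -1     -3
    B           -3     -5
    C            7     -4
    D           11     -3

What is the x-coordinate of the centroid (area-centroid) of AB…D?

43/15

Apply the surveyor's formula. First the cross-terms c_i = x_i·y_{i+1} − x_{i+1}·y_i:
  -4, 47, 23, -36  ⇒  2A = 30, A = 15.
Then Σ (x_i + x_{i+1})·c_i = 258, so x̄ = 258 / (6·15) = 43/15.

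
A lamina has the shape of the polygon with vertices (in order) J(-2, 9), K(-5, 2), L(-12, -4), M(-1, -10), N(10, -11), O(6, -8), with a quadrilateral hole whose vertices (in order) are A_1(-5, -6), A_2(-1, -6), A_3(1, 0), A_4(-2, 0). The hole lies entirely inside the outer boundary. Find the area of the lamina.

147

Outer boundary:
Apply Gauss's area formula: 2A = Σ (x_i·y_{i+1} − x_{i+1}·y_i), indices taken mod 6.
J→K: (-2)(2) − (-5)(9) = 41
K→L: (-5)(-4) − (-12)(2) = 44
L→M: (-12)(-10) − (-1)(-4) = 116
M→N: (-1)(-11) − (10)(-10) = 111
N→O: (10)(-8) − (6)(-11) = -14
O→J: (6)(9) − (-2)(-8) = 38
Σ = 336
Area = |Σ|/2 = 168.
Hole:
Apply Gauss's area formula: 2A = Σ (x_i·y_{i+1} − x_{i+1}·y_i), indices taken mod 4.
Σ = (24) + (6) + (0) + (12) = 42
Area = |Σ|/2 = 21.
Net area = 168 − 21 = 147.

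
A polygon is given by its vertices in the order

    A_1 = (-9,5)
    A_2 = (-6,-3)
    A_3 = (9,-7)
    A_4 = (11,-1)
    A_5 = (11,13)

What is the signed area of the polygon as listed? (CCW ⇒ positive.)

260

Σ = (57) + (69) + (68) + (154) + (172) = 520
Signed area = Σ/2 = 260 (positive ⇒ counter-clockwise traversal).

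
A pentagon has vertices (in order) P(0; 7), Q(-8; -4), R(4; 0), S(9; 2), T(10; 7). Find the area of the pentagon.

P→Q: (0)(-4) − (-8)(7) = 56
Q→R: (-8)(0) − (4)(-4) = 16
R→S: (4)(2) − (9)(0) = 8
S→T: (9)(7) − (10)(2) = 43
T→P: (10)(7) − (0)(7) = 70
Σ = 193
Area = |Σ|/2 = 96.5.

96.5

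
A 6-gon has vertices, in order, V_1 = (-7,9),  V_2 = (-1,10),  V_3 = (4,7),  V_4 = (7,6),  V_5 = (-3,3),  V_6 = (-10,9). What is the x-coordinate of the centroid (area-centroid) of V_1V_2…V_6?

Apply the shoelace formula. First the cross-terms c_i = x_i·y_{i+1} − x_{i+1}·y_i:
  -61, -47, -25, 39, 3, -27  ⇒  2A = -118, A = -59.
Then Σ (x_i + x_{i+1})·c_i = 648, so x̄ = 648 / (6·(-59)) = -108/59.

-108/59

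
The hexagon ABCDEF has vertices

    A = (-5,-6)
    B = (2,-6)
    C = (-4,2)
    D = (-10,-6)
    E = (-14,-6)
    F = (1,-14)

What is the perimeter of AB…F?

|AB| = √((7)² + (0)²) = √49 = 7
|BC| = √((-6)² + (8)²) = √100 = 10
|CD| = √((-6)² + (-8)²) = √100 = 10
|DE| = √((-4)² + (0)²) = √16 = 4
|EF| = √((15)² + (-8)²) = √289 = 17
|FA| = √((-6)² + (8)²) = √100 = 10
Perimeter = 7 + 10 + 10 + 4 + 17 + 10 = 58.

58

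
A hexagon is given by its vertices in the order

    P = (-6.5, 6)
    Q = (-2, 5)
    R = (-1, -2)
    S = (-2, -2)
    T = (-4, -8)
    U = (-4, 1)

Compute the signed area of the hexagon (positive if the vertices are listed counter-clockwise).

Apply Gauss's area formula: 2A = Σ (x_i·y_{i+1} − x_{i+1}·y_i), indices taken mod 6.
Cross-terms: -20.5, 9, -2, 8, -36, -17.5  ⇒  Σ = -59
Signed area = Σ/2 = -29.5 (negative ⇒ clockwise traversal).

-29.5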